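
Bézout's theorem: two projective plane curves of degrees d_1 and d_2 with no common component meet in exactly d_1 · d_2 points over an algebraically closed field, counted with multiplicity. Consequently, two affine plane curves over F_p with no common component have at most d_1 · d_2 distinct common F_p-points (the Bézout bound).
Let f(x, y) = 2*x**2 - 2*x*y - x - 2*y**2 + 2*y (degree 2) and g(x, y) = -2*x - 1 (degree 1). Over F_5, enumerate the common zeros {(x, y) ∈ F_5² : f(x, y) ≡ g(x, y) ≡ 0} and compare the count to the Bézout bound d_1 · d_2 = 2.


Common zeros: ∅; count = 0; Bézout bound = 2.

deg(f) = 2, deg(g) = 1, so Bézout bound = 2.
Scan x ∈ F_5. For each x, list the y ∈ F_5 with f(x, y) ≡ 0 and those with g(x, y) ≡ 0 (mod 5); the common zeros in that column are the intersection.
  x = 0: f ≡ 0 at y ∈ {0, 1}; g ≡ 0 at y ∈ ∅; common: ∅.
  x = 1: f ≡ 0 at y ∈ ∅; g ≡ 0 at y ∈ ∅; common: ∅.
  x = 2: f ≡ 0 at y ∈ ∅; g ≡ 0 at y ∈ {0, 1, 2, 3, 4}; common: ∅.
  x = 3: f ≡ 0 at y ∈ {0, 3}; g ≡ 0 at y ∈ ∅; common: ∅.
  x = 4: f ≡ 0 at y ∈ {1}; g ≡ 0 at y ∈ ∅; common: ∅.
Collecting: common zeros = ∅, so the count is 0.
Comparison with the Bézout bound: 0 ≤ 2 = deg(f)·deg(g), as expected for curves with no common component (the affine F_5-count falls short of the bound because intersections may lie at infinity, over extension fields, or carry multiplicity).


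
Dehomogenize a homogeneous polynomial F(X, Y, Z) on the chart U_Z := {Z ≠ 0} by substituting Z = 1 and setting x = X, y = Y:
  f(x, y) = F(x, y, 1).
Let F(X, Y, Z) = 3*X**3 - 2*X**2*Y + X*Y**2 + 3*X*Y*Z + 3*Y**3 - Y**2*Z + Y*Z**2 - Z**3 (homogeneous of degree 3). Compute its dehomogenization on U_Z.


f(x, y) = 3*x**3 - 2*x**2*y + x*y**2 + 3*x*y + 3*y**3 - y**2 + y - 1

On U_Z we set Z = 1. Each monomial c·X^i·Y^j·Z^k in F becomes c·x^i·y^j·1^k = c·x^i·y^j.
Substituting Z = 1: F(X, Y, 1) = 3*x**3 - 2*x**2*y + x*y**2 + 3*x*y + 3*y**3 - y**2 + y - 1.
Note: deg(f) ≤ deg(F) = 3; strict inequality happens when F is divisible by Z (lost terms).


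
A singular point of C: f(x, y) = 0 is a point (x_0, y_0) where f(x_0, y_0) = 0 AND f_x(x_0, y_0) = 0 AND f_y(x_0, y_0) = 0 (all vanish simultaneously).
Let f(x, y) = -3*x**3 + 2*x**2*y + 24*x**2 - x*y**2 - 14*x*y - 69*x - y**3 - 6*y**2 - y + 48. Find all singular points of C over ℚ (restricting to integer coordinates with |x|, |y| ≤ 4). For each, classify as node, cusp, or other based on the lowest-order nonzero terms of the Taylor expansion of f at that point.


Singular points: {(2, -3)}; classification: cusp.

Compute partial derivatives:
  f_x = -9*x**2 + 4*x*y + 48*x - y**2 - 14*y - 69.
  f_y = 2*x**2 - 2*x*y - 14*x - 3*y**2 - 12*y - 1.
Scan x_0 ∈ {−4, ..., 4}. For each x_0, f_y(x_0, y) is a polynomial in y; find its integer roots y ∈ {−4, ..., 4}, then test f_x and f at those candidates.
  x = -4: f_y(-4, y) = -3*y**2 - 4*y + 87; no integer root y with |y| ≤ 4.
  x = -3: f_y(-3, y) = -3*y**2 - 6*y + 59; no integer root y with |y| ≤ 4.
  x = -2: f_y(-2, y) = -3*y**2 - 8*y + 35; no integer root y with |y| ≤ 4.
  x = -1: f_y(-1, y) = -3*y**2 - 10*y + 15; no integer root y with |y| ≤ 4.
  x = 0: f_y(0, y) = -3*y**2 - 12*y - 1; no integer root y with |y| ≤ 4.
  x = 1: f_y(1, y) = -3*y**2 - 14*y - 13; no integer root y with |y| ≤ 4.
  x = 2: f_y(2, y) = -3*y**2 - 16*y - 21; vanishes at y ∈ {-3}. (2, -3): f_x = 0, f = 0 — SINGULAR.
  x = 3: f_y(3, y) = -3*y**2 - 18*y - 25; no integer root y with |y| ≤ 4.
  x = 4: f_y(4, y) = -3*y**2 - 20*y - 25; no integer root y with |y| ≤ 4.
Only singular point on the grid: (2, -3).
Classify: substitute x = 2 + u, y = -3 + v and expand: f = -3*u**3 + 2*u**2*v - u*v**2 - v**3 + v**2.
No constant or linear terms (consistent with a singular point). Quadratic part: v**2. Cubic part: -3*u**3 + 2*u**2*v - u*v**2 - v**3.
The quadratic part v**2 is a perfect square, so there is a single (double) tangent line v = 0, i.e. y = -3. Restricting the cubic part to that line (v = 0) leaves -3*u**3 ≠ 0, so f is not divisible by v and the branch is v² ≈ 3*u**3 to lowest order — this is a cusp.
Classification: cusp.


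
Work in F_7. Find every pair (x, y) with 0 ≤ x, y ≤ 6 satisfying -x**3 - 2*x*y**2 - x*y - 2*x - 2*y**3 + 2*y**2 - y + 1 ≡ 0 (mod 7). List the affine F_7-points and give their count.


Affine F_7-points: {(0, 1), (3, 1), (4, 1), (4, 4), (4, 6), (6, 3)}; count = 6.

For each of the 49 pairs (x, y) ∈ F_7², evaluate f(x, y) mod 7. Record the zeros.
  x = 0: [0↦1, 1↦0, 2↦5, 3↦4, 4↦6, 5↦6, 6↦6]  zeros at y ∈ {1}
  x = 1: [0↦5, 1↦1, 2↦6, 3↦1, 4↦2, 5↦4, 6↦2]  zeros at y ∈ ∅
  x = 2: [0↦3, 1↦3, 2↦1, 3↦6, 4↦6, 5↦3, 6↦6]  zeros at y ∈ ∅
  x = 3: [0↦3, 1↦0, 2↦5, 3↦6, 4↦5, 5↦4, 6↦5]  zeros at y ∈ {1}
  x = 4: [0↦6, 1↦0, 2↦5, 3↦2, 4↦0, 5↦1, 6↦0]  zeros at y ∈ {1, 4, 6}
  x = 5: [0↦6, 1↦4, 2↦2, 3↦2, 4↦6, 5↦2, 6↦6]  zeros at y ∈ ∅
  x = 6: [0↦4, 1↦6, 2↦4, 3↦0, 4↦3, 5↦1, 6↦3]  zeros at y ∈ {3}
Collecting zeros: affine points = {(0, 1), (3, 1), (4, 1), (4, 4), (4, 6), (6, 3)}.
Total count |C(F_7)_aff| = 6.


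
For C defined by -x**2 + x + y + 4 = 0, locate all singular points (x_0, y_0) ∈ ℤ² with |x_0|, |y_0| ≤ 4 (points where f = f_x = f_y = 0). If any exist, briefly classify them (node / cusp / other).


No singular points in the scanned grid; C is smooth there.

Compute partial derivatives:
  f_x = 1 - 2*x.
  f_y = 1.
f_y = 1 is a nonzero constant, so f_y never vanishes: no point (x, y) can satisfy f = f_x = f_y = 0. In particular no (x, y) ∈ {−4, ..., 4}² is singular; the curve is smooth.


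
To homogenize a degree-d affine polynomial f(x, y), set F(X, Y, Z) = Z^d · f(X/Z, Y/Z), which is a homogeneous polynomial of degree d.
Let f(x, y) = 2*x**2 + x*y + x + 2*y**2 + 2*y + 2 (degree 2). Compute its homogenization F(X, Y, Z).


F(X, Y, Z) = 2*X**2 + X*Y + X*Z + 2*Y**2 + 2*Y*Z + 2*Z**2

deg(f) = 2.
Substitute x = X/Z, y = Y/Z into f, then multiply by Z^2.
  monomial 2·x^2·y^0 ↦ 2·X^2·Y^0·Z^0.
  monomial 1·x^1·y^1 ↦ 1·X^1·Y^1·Z^0.
  monomial 1·x^1·y^0 ↦ 1·X^1·Y^0·Z^1.
  monomial 2·x^0·y^2 ↦ 2·X^0·Y^2·Z^0.
  monomial 2·x^0·y^1 ↦ 2·X^0·Y^1·Z^1.
  monomial 2·x^0·y^0 ↦ 2·X^0·Y^0·Z^2.
Collecting: F(X, Y, Z) = 2*X**2 + X*Y + X*Z + 2*Y**2 + 2*Y*Z + 2*Z**2.


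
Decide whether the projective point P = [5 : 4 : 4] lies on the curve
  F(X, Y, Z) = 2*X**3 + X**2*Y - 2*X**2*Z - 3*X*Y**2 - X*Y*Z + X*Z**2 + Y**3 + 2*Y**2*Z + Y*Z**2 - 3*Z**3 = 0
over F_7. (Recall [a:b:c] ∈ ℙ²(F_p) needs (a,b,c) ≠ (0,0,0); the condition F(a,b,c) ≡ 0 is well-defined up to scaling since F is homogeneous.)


F(5,4,4) ≡ 2 (mod 7); P is NOT on the curve.

Evaluate F(5, 4, 4) term-by-term (mod 7).
  2*X**3 ↦ 2·125·1·1 = 250
  X**2*Y ↦ 1·25·4·1 = 100
  -2*X**2*Z ↦ -2·25·1·4 = -200
  -3*X*Y**2 ↦ -3·5·16·1 = -240
  -X*Y*Z ↦ -1·5·4·4 = -80
  X*Z**2 ↦ 1·5·1·16 = 80
  Y**3 ↦ 1·1·64·1 = 64
  2*Y**2*Z ↦ 2·1·16·4 = 128
  Y*Z**2 ↦ 1·1·4·16 = 64
  -3*Z**3 ↦ -3·1·1·64 = -192
Sum: F(5, 4, 4) = (250) + (100) + (-200) + (-240) + (-80) + (80) + (64) + (128) + (64) + (-192) = -26.
Reducing mod 7: -26 ≡ 2 (mod 7).
Since F(a, b, c) ≡ 2 ≠ 0 (mod 7), P does NOT lie on the curve.


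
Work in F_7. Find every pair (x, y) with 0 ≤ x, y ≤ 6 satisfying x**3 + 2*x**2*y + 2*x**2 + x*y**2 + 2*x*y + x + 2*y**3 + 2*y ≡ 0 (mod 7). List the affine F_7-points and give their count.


Affine F_7-points: {(0, 0), (2, 2), (6, 0)}; count = 3.

For each of the 49 pairs (x, y) ∈ F_7², evaluate f(x, y) mod 7. Record the zeros.
  x = 0: [0↦0, 1↦4, 2↦6, 3↦4, 4↦3, 5↦1, 6↦3]  zeros at y ∈ {0}
  x = 1: [0↦4, 1↦6, 2↦1, 3↦1, 4↦4, 5↦1, 6↦4]  zeros at y ∈ ∅
  x = 2: [0↦4, 1↦1, 2↦0, 3↦6, 4↦3, 5↦3, 6↦4]  zeros at y ∈ {2}
  x = 3: [0↦6, 1↦2, 2↦2, 3↦4, 4↦6, 5↦6, 6↦2]  zeros at y ∈ ∅
  x = 4: [0↦2, 1↦1, 2↦6, 3↦1, 4↦5, 5↦2, 6↦4]  zeros at y ∈ ∅
  x = 5: [0↦5, 1↦4, 2↦4, 3↦3, 4↦6, 5↦4, 6↦2]  zeros at y ∈ ∅
  x = 6: [0↦0, 1↦3, 2↦2, 3↦2, 4↦1, 5↦4, 6↦2]  zeros at y ∈ {0}
Collecting zeros: affine points = {(0, 0), (2, 2), (6, 0)}.
Total count |C(F_7)_aff| = 3.


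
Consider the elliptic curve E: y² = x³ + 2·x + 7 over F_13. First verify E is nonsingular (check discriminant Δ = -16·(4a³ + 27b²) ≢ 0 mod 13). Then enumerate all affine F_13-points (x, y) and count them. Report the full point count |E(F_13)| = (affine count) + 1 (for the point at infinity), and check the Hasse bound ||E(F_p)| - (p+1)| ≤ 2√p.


Affine points = {(1, 6), (1, 7), (3, 1), (3, 12), (4, 1), (4, 12), (5, 5), (5, 8), (6, 1), (6, 12), (7, 0), (9, 0), (10, 0), (12, 2), (12, 11)}; affine count = 15; |E(F_13)| = 16.

Discriminant check: Δ ∝ 4a³ + 27b² = 4·2³ + 27·7² = 4·8 + 27·49 ≡ 3 (mod 13). Nonzero ⇒ E is nonsingular.
For each x ∈ F_13, compute rhs = x³ + 2·x + 7 mod 13, then count y ∈ F_13 with y² ≡ rhs.
  x = 0: rhs = 7, matching y values: none (0 points).
  x = 1: rhs = 10, matching y values: 6, 7 (2 points).
  x = 2: rhs = 6, matching y values: none (0 points).
  x = 3: rhs = 1, matching y values: 1, 12 (2 points).
  x = 4: rhs = 1, matching y values: 1, 12 (2 points).
  x = 5: rhs = 12, matching y values: 5, 8 (2 points).
  x = 6: rhs = 1, matching y values: 1, 12 (2 points).
  x = 7: rhs = 0, matching y values: 0 (1 points).
  x = 8: rhs = 2, matching y values: none (0 points).
  x = 9: rhs = 0, matching y values: 0 (1 points).
  x = 10: rhs = 0, matching y values: 0 (1 points).
  x = 11: rhs = 8, matching y values: none (0 points).
  x = 12: rhs = 4, matching y values: 2, 11 (2 points).
Total affine count: 15.
Full point count |E(F_13)| = 15 + 1 = 16.
Hasse bound: |16 − (13+1)| = |2| = 2 ≤ 2√13 ≈ 7.2111 ✓.


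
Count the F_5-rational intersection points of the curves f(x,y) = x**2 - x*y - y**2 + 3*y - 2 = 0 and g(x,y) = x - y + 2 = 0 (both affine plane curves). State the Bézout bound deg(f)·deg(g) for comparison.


Common zeros: {(0, 2), (2, 4)}; count = 2; Bézout bound = 2.

deg(f) = 2, deg(g) = 1, so Bézout bound = 2.
Scan x ∈ F_5. For each x, list the y ∈ F_5 with f(x, y) ≡ 0 and those with g(x, y) ≡ 0 (mod 5); the common zeros in that column are the intersection.
  x = 0: f ≡ 0 at y ∈ {1, 2}; g ≡ 0 at y ∈ {2}; common: {2}.
  x = 1: f ≡ 0 at y ∈ {1}; g ≡ 0 at y ∈ {3}; common: ∅.
  x = 2: f ≡ 0 at y ∈ {2, 4}; g ≡ 0 at y ∈ {4}; common: {4}.
  x = 3: f ≡ 0 at y ∈ ∅; g ≡ 0 at y ∈ {0}; common: ∅.
  x = 4: f ≡ 0 at y ∈ ∅; g ≡ 0 at y ∈ {1}; common: ∅.
Collecting: common zeros = {(0, 2), (2, 4)}, so the count is 2.
Comparison with the Bézout bound: 2 ≤ 2 = deg(f)·deg(g), as expected for curves with no common component (the bound is attained).


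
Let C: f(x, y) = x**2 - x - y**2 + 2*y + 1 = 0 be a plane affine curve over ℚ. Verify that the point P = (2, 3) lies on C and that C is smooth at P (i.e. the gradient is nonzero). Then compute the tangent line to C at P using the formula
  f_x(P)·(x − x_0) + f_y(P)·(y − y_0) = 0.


Tangent line at P: 3*x - 4*y + 6 = 0.

Step 1: f(2, 3) = 0, so P lies on C.
Step 2: partial derivatives
  f_x(x, y) = 2*x - 1, f_y(x, y) = 2 - 2*y.
  f_x(P) = 3, f_y(P) = -4 (gradient nonzero, so P is smooth).
Step 3: tangent line at P: 3·(x − 2) + -4·(y − 3) = 0.
Expanding: 3*x - 4*y + 6 = 0.


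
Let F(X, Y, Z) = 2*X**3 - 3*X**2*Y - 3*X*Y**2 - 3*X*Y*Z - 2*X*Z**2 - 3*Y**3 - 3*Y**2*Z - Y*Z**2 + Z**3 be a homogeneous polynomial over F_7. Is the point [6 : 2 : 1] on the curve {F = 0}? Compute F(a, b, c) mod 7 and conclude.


F(6,2,1) ≡ 3 (mod 7); P is NOT on the curve.

Evaluate F(6, 2, 1) term-by-term (mod 7).
  2*X**3 ↦ 2·216·1·1 = 432
  -3*X**2*Y ↦ -3·36·2·1 = -216
  -3*X*Y**2 ↦ -3·6·4·1 = -72
  -3*X*Y*Z ↦ -3·6·2·1 = -36
  -2*X*Z**2 ↦ -2·6·1·1 = -12
  -3*Y**3 ↦ -3·1·8·1 = -24
  -3*Y**2*Z ↦ -3·1·4·1 = -12
  -Y*Z**2 ↦ -1·1·2·1 = -2
  Z**3 ↦ 1·1·1·1 = 1
Sum: F(6, 2, 1) = (432) + (-216) + (-72) + (-36) + (-12) + (-24) + (-12) + (-2) + (1) = 59.
Reducing mod 7: 59 ≡ 3 (mod 7).
Since F(a, b, c) ≡ 3 ≠ 0 (mod 7), P does NOT lie on the curve.


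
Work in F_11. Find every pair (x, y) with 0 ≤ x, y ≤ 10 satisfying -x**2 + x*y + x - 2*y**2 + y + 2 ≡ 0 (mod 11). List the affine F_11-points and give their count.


Affine F_11-points: {(1, 4), (1, 8), (2, 0), (2, 7), (4, 4), (6, 2), (6, 7), (8, 2), (8, 8), (10, 0)}; count = 10.

For each of the 121 pairs (x, y) ∈ F_11², evaluate f(x, y) mod 11. Record the zeros.
  x = 0: [0↦2, 1↦1, 2↦7, 3↦9, 4↦7, 5↦1, 6↦2, 7↦10, 8↦3, 9↦3, 10↦10]  zeros at y ∈ ∅
  x = 1: [0↦2, 1↦2, 2↦9, 3↦1, 4↦0, 5↦6, 6↦8, 7↦6, 8↦0, 9↦1, 10↦9]  zeros at y ∈ {4, 8}
  x = 2: [0↦0, 1↦1, 2↦9, 3↦2, 4↦2, 5↦9, 6↦1, 7↦0, 8↦6, 9↦8, 10↦6]  zeros at y ∈ {0, 7}
  x = 3: [0↦7, 1↦9, 2↦7, 3↦1, 4↦2, 5↦10, 6↦3, 7↦3, 8↦10, 9↦2, 10↦1]  zeros at y ∈ ∅
  x = 4: [0↦1, 1↦4, 2↦3, 3↦9, 4↦0, 5↦9, 6↦3, 7↦4, 8↦1, 9↦5, 10↦5]  zeros at y ∈ {4}
  x = 5: [0↦4, 1↦8, 2↦8, 3↦4, 4↦7, 5↦6, 6↦1, 7↦3, 8↦1, 9↦6, 10↦7]  zeros at y ∈ ∅
  x = 6: [0↦5, 1↦10, 2↦0, 3↦8, 4↦1, 5↦1, 6↦8, 7↦0, 8↦10, 9↦5, 10↦7]  zeros at y ∈ {2, 7}
  x = 7: [0↦4, 1↦10, 2↦1, 3↦10, 4↦4, 5↦5, 6↦2, 7↦6, 8↦6, 9↦2, 10↦5]  zeros at y ∈ ∅
  x = 8: [0↦1, 1↦8, 2↦0, 3↦10, 4↦5, 5↦7, 6↦5, 7↦10, 8↦0, 9↦8, 10↦1]  zeros at y ∈ {2, 8}
  x = 9: [0↦7, 1↦4, 2↦8, 3↦8, 4↦4, 5↦7, 6↦6, 7↦1, 8↦3, 9↦1, 10↦6]  zeros at y ∈ ∅
  x = 10: [0↦0, 1↦9, 2↦3, 3↦4, 4↦1, 5↦5, 6↦5, 7↦1, 8↦4, 9↦3, 10↦9]  zeros at y ∈ {0}
Collecting zeros: affine points = {(1, 4), (1, 8), (2, 0), (2, 7), (4, 4), (6, 2), (6, 7), (8, 2), (8, 8), (10, 0)}.
Total count |C(F_11)_aff| = 10.


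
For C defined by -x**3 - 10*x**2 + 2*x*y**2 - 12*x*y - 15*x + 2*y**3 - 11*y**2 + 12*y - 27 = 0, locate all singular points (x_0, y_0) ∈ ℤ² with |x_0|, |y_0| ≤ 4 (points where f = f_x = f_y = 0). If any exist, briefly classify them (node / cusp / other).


Singular points: {(-3, 3)}; classification: node.

Compute partial derivatives:
  f_x = -3*x**2 - 20*x + 2*y**2 - 12*y - 15.
  f_y = 4*x*y - 12*x + 6*y**2 - 22*y + 12.
Scan x_0 ∈ {−4, ..., 4}. For each x_0, f_y(x_0, y) is a polynomial in y; find its integer roots y ∈ {−4, ..., 4}, then test f_x and f at those candidates.
  x = -4: f_y(-4, y) = 6*y**2 - 38*y + 60; vanishes at y ∈ {3}. (-4, 3): f_x = -1 ≠ 0.
  x = -3: f_y(-3, y) = 6*y**2 - 34*y + 48; vanishes at y ∈ {3}. (-3, 3): f_x = 0, f = 0 — SINGULAR.
  x = -2: f_y(-2, y) = 6*y**2 - 30*y + 36; vanishes at y ∈ {2, 3}. (-2, 2): f_x = -3 ≠ 0; (-2, 3): f_x = -5 ≠ 0.
  x = -1: f_y(-1, y) = 6*y**2 - 26*y + 24; vanishes at y ∈ {3}. (-1, 3): f_x = -16 ≠ 0.
  x = 0: f_y(0, y) = 6*y**2 - 22*y + 12; vanishes at y ∈ {3}. (0, 3): f_x = -33 ≠ 0.
  x = 1: f_y(1, y) = 6*y**2 - 18*y; vanishes at y ∈ {0, 3}. (1, 0): f_x = -38 ≠ 0; (1, 3): f_x = -56 ≠ 0.
  x = 2: f_y(2, y) = 6*y**2 - 14*y - 12; vanishes at y ∈ {3}. (2, 3): f_x = -85 ≠ 0.
  x = 3: f_y(3, y) = 6*y**2 - 10*y - 24; vanishes at y ∈ {3}. (3, 3): f_x = -120 ≠ 0.
  x = 4: f_y(4, y) = 6*y**2 - 6*y - 36; vanishes at y ∈ {-2, 3}. (4, -2): f_x = -111 ≠ 0; (4, 3): f_x = -161 ≠ 0.
Only singular point on the grid: (-3, 3).
Classify: substitute x = -3 + u, y = 3 + v and expand: f = -u**3 - u**2 + 2*u*v**2 + 2*v**3 + v**2.
No constant or linear terms (consistent with a singular point). Quadratic part: -u**2 + v**2. Cubic part: -u**3 + 2*u*v**2 + 2*v**3.
The quadratic part v**2 - u**2 = (v − u)(v + u) splits into two distinct linear factors, so there are two distinct tangent lines y − 3 = ±(x − -3) — this is a node (ordinary double point).
Classification: node.


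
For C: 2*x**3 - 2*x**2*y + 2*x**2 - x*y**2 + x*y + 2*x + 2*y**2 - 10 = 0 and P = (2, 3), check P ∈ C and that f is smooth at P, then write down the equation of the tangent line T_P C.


Tangent line at P: 4*x - 6*y + 10 = 0.

Step 1: f(2, 3) = 0, so P lies on C.
Step 2: partial derivatives
  f_x(x, y) = 6*x**2 - 4*x*y + 4*x - y**2 + y + 2, f_y(x, y) = -2*x**2 - 2*x*y + x + 4*y.
  f_x(P) = 4, f_y(P) = -6 (gradient nonzero, so P is smooth).
Step 3: tangent line at P: 4·(x − 2) + -6·(y − 3) = 0.
Expanding: 4*x - 6*y + 10 = 0.


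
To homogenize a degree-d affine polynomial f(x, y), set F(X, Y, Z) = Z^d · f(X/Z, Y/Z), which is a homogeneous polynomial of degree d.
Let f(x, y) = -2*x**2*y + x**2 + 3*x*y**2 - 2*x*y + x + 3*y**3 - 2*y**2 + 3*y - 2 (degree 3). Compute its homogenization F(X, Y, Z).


F(X, Y, Z) = -2*X**2*Y + X**2*Z + 3*X*Y**2 - 2*X*Y*Z + X*Z**2 + 3*Y**3 - 2*Y**2*Z + 3*Y*Z**2 - 2*Z**3

deg(f) = 3.
Substitute x = X/Z, y = Y/Z into f, then multiply by Z^3.
  monomial -2·x^2·y^1 ↦ -2·X^2·Y^1·Z^0.
  monomial 1·x^2·y^0 ↦ 1·X^2·Y^0·Z^1.
  monomial 3·x^1·y^2 ↦ 3·X^1·Y^2·Z^0.
  monomial -2·x^1·y^1 ↦ -2·X^1·Y^1·Z^1.
  monomial 1·x^1·y^0 ↦ 1·X^1·Y^0·Z^2.
  monomial 3·x^0·y^3 ↦ 3·X^0·Y^3·Z^0.
  monomial -2·x^0·y^2 ↦ -2·X^0·Y^2·Z^1.
  monomial 3·x^0·y^1 ↦ 3·X^0·Y^1·Z^2.
  monomial -2·x^0·y^0 ↦ -2·X^0·Y^0·Z^3.
Collecting: F(X, Y, Z) = -2*X**2*Y + X**2*Z + 3*X*Y**2 - 2*X*Y*Z + X*Z**2 + 3*Y**3 - 2*Y**2*Z + 3*Y*Z**2 - 2*Z**3.


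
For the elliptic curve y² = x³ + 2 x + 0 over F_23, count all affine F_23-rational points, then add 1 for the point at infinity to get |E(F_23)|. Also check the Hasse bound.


Affine points = {(0, 0), (1, 7), (1, 16), (2, 9), (2, 14), (4, 7), (4, 16), (7, 9), (7, 14), (10, 10), (10, 13), (12, 2), (12, 21), (14, 9), (14, 14), (15, 1), (15, 22), (17, 5), (17, 18), (18, 7), (18, 16), (20, 6), (20, 17)}; affine count = 23; |E(F_23)| = 24.

Discriminant check: Δ ∝ 4a³ + 27b² = 4·2³ + 27·0² = 4·8 + 27·0 ≡ 9 (mod 23). Nonzero ⇒ E is nonsingular.
For each x ∈ F_23, compute rhs = x³ + 2·x + 0 mod 23, then count y ∈ F_23 with y² ≡ rhs.
  x = 0: rhs = 0, matching y values: 0 (1 points).
  x = 1: rhs = 3, matching y values: 7, 16 (2 points).
  x = 2: rhs = 12, matching y values: 9, 14 (2 points).
  x = 3: rhs = 10, matching y values: none (0 points).
  x = 4: rhs = 3, matching y values: 7, 16 (2 points).
  x = 5: rhs = 20, matching y values: none (0 points).
  x = 6: rhs = 21, matching y values: none (0 points).
  x = 7: rhs = 12, matching y values: 9, 14 (2 points).
  x = 8: rhs = 22, matching y values: none (0 points).
  x = 9: rhs = 11, matching y values: none (0 points).
  x = 10: rhs = 8, matching y values: 10, 13 (2 points).
  x = 11: rhs = 19, matching y values: none (0 points).
  x = 12: rhs = 4, matching y values: 2, 21 (2 points).
  x = 13: rhs = 15, matching y values: none (0 points).
  x = 14: rhs = 12, matching y values: 9, 14 (2 points).
  x = 15: rhs = 1, matching y values: 1, 22 (2 points).
  x = 16: rhs = 11, matching y values: none (0 points).
  x = 17: rhs = 2, matching y values: 5, 18 (2 points).
  x = 18: rhs = 3, matching y values: 7, 16 (2 points).
  x = 19: rhs = 20, matching y values: none (0 points).
  x = 20: rhs = 13, matching y values: 6, 17 (2 points).
  x = 21: rhs = 11, matching y values: none (0 points).
  x = 22: rhs = 20, matching y values: none (0 points).
Total affine count: 23.
Full point count |E(F_23)| = 23 + 1 = 24.
Hasse bound: |24 − (23+1)| = |0| = 0 ≤ 2√23 ≈ 9.5917 ✓.


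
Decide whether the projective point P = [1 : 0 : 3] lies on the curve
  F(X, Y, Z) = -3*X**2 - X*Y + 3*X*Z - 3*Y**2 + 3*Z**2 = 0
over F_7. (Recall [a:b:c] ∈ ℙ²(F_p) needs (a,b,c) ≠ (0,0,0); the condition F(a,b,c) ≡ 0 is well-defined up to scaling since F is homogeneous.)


F(1,0,3) ≡ 5 (mod 7); P is NOT on the curve.

Evaluate F(1, 0, 3) term-by-term (mod 7).
  -3*X**2 ↦ -3·1·1·1 = -3
  -X*Y ↦ -1·1·0·1 = 0
  3*X*Z ↦ 3·1·1·3 = 9
  -3*Y**2 ↦ -3·1·0·1 = 0
  3*Z**2 ↦ 3·1·1·9 = 27
Sum: F(1, 0, 3) = (-3) + (0) + (9) + (0) + (27) = 33.
Reducing mod 7: 33 ≡ 5 (mod 7).
Since F(a, b, c) ≡ 5 ≠ 0 (mod 7), P does NOT lie on the curve.


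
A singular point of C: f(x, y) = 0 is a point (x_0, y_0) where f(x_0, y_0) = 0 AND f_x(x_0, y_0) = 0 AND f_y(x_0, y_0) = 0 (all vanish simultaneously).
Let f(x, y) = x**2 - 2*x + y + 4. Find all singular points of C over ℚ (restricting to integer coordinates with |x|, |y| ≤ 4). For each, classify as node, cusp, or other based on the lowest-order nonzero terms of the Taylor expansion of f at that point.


No singular points in the scanned grid; C is smooth there.

Compute partial derivatives:
  f_x = 2*x - 2.
  f_y = 1.
f_y = 1 is a nonzero constant, so f_y never vanishes: no point (x, y) can satisfy f = f_x = f_y = 0. In particular no (x, y) ∈ {−4, ..., 4}² is singular; the curve is smooth.


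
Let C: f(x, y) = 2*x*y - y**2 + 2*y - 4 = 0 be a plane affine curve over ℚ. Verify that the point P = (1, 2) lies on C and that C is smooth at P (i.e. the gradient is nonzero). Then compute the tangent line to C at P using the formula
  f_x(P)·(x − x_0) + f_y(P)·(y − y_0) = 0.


Tangent line at P: 4*x - 4 = 0.

Step 1: f(1, 2) = 0, so P lies on C.
Step 2: partial derivatives
  f_x(x, y) = 2*y, f_y(x, y) = 2*x - 2*y + 2.
  f_x(P) = 4, f_y(P) = 0 (gradient nonzero, so P is smooth).
Step 3: tangent line at P: 4·(x − 1) + 0·(y − 2) = 0.
Expanding: 4*x - 4 = 0.


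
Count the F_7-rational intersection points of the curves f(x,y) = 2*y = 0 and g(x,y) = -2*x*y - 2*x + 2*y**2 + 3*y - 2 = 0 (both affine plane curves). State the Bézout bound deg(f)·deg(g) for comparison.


Common zeros: {(6, 0)}; count = 1; Bézout bound = 2.

deg(f) = 1, deg(g) = 2, so Bézout bound = 2.
Scan x ∈ F_7. For each x, list the y ∈ F_7 with f(x, y) ≡ 0 and those with g(x, y) ≡ 0 (mod 7); the common zeros in that column are the intersection.
  x = 0: f ≡ 0 at y ∈ {0}; g ≡ 0 at y ∈ {4, 5}; common: ∅.
  x = 1: f ≡ 0 at y ∈ {0}; g ≡ 0 at y ∈ ∅; common: ∅.
  x = 2: f ≡ 0 at y ∈ {0}; g ≡ 0 at y ∈ {2}; common: ∅.
  x = 3: f ≡ 0 at y ∈ {0}; g ≡ 0 at y ∈ ∅; common: ∅.
  x = 4: f ≡ 0 at y ∈ {0}; g ≡ 0 at y ∈ {3}; common: ∅.
  x = 5: f ≡ 0 at y ∈ {0}; g ≡ 0 at y ∈ ∅; common: ∅.
  x = 6: f ≡ 0 at y ∈ {0}; g ≡ 0 at y ∈ {0, 1}; common: {0}.
Collecting: common zeros = {(6, 0)}, so the count is 1.
Comparison with the Bézout bound: 1 ≤ 2 = deg(f)·deg(g), as expected for curves with no common component (the affine F_7-count falls short of the bound because intersections may lie at infinity, over extension fields, or carry multiplicity).


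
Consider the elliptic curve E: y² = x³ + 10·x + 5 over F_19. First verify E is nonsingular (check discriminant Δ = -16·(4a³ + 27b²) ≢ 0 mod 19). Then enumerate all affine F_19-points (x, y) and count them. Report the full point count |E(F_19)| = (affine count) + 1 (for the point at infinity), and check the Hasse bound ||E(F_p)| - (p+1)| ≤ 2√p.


Affine points = {(0, 9), (0, 10), (1, 4), (1, 15), (3, 9), (3, 10), (5, 3), (5, 16), (7, 0), (9, 8), (9, 11), (14, 1), (14, 18), (16, 9), (16, 10)}; affine count = 15; |E(F_19)| = 16.

Discriminant check: Δ ∝ 4a³ + 27b² = 4·10³ + 27·5² = 4·1000 + 27·25 ≡ 1 (mod 19). Nonzero ⇒ E is nonsingular.
For each x ∈ F_19, compute rhs = x³ + 10·x + 5 mod 19, then count y ∈ F_19 with y² ≡ rhs.
  x = 0: rhs = 5, matching y values: 9, 10 (2 points).
  x = 1: rhs = 16, matching y values: 4, 15 (2 points).
  x = 2: rhs = 14, matching y values: none (0 points).
  x = 3: rhs = 5, matching y values: 9, 10 (2 points).
  x = 4: rhs = 14, matching y values: none (0 points).
  x = 5: rhs = 9, matching y values: 3, 16 (2 points).
  x = 6: rhs = 15, matching y values: none (0 points).
  x = 7: rhs = 0, matching y values: 0 (1 points).
  x = 8: rhs = 8, matching y values: none (0 points).
  x = 9: rhs = 7, matching y values: 8, 11 (2 points).
  x = 10: rhs = 3, matching y values: none (0 points).
  x = 11: rhs = 2, matching y values: none (0 points).
  x = 12: rhs = 10, matching y values: none (0 points).
  x = 13: rhs = 14, matching y values: none (0 points).
  x = 14: rhs = 1, matching y values: 1, 18 (2 points).
  x = 15: rhs = 15, matching y values: none (0 points).
  x = 16: rhs = 5, matching y values: 9, 10 (2 points).
  x = 17: rhs = 15, matching y values: none (0 points).
  x = 18: rhs = 13, matching y values: none (0 points).
Total affine count: 15.
Full point count |E(F_19)| = 15 + 1 = 16.
Hasse bound: |16 − (19+1)| = |-4| = 4 ≤ 2√19 ≈ 8.7178 ✓.


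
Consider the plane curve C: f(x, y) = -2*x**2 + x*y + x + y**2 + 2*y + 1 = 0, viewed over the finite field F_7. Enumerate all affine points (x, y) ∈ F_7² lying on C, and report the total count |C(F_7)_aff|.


Affine F_7-points: {(0, 6), (1, 0), (1, 4), (2, 1), (2, 2), (3, 0), (3, 2), (4, 3), (4, 5), (5, 3), (5, 4), (6, 1), (6, 5)}; count = 13.

For each of the 49 pairs (x, y) ∈ F_7², evaluate f(x, y) mod 7. Record the zeros.
  x = 0: [0↦1, 1↦4, 2↦2, 3↦2, 4↦4, 5↦1, 6↦0]  zeros at y ∈ {6}
  x = 1: [0↦0, 1↦4, 2↦3, 3↦4, 4↦0, 5↦5, 6↦5]  zeros at y ∈ {0, 4}
  x = 2: [0↦2, 1↦0, 2↦0, 3↦2, 4↦6, 5↦5, 6↦6]  zeros at y ∈ {1, 2}
  x = 3: [0↦0, 1↦6, 2↦0, 3↦3, 4↦1, 5↦1, 6↦3]  zeros at y ∈ {0, 2}
  x = 4: [0↦1, 1↦1, 2↦3, 3↦0, 4↦6, 5↦0, 6↦3]  zeros at y ∈ {3, 5}
  x = 5: [0↦5, 1↦6, 2↦2, 3↦0, 4↦0, 5↦2, 6↦6]  zeros at y ∈ {3, 4}
  x = 6: [0↦5, 1↦0, 2↦4, 3↦3, 4↦4, 5↦0, 6↦5]  zeros at y ∈ {1, 5}
Collecting zeros: affine points = {(0, 6), (1, 0), (1, 4), (2, 1), (2, 2), (3, 0), (3, 2), (4, 3), (4, 5), (5, 3), (5, 4), (6, 1), (6, 5)}.
Total count |C(F_7)_aff| = 13.


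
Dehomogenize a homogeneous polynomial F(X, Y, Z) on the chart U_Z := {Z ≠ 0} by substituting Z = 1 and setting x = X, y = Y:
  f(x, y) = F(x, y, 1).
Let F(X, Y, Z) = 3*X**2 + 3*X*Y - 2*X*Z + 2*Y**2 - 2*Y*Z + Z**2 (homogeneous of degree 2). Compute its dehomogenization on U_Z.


f(x, y) = 3*x**2 + 3*x*y - 2*x + 2*y**2 - 2*y + 1

On U_Z we set Z = 1. Each monomial c·X^i·Y^j·Z^k in F becomes c·x^i·y^j·1^k = c·x^i·y^j.
Substituting Z = 1: F(X, Y, 1) = 3*x**2 + 3*x*y - 2*x + 2*y**2 - 2*y + 1.
Note: deg(f) ≤ deg(F) = 2; strict inequality happens when F is divisible by Z (lost terms).


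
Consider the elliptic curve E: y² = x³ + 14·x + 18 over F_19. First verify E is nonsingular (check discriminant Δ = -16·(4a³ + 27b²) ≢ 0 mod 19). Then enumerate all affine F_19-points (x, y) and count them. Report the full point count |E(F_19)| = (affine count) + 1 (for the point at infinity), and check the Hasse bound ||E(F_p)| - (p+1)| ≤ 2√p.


Affine points = {(2, 4), (2, 15), (3, 7), (3, 12), (4, 9), (4, 10), (5, 2), (5, 17), (16, 5), (16, 14), (17, 1), (17, 18)}; affine count = 12; |E(F_19)| = 13.

Discriminant check: Δ ∝ 4a³ + 27b² = 4·14³ + 27·18² = 4·2744 + 27·324 ≡ 2 (mod 19). Nonzero ⇒ E is nonsingular.
For each x ∈ F_19, compute rhs = x³ + 14·x + 18 mod 19, then count y ∈ F_19 with y² ≡ rhs.
  x = 0: rhs = 18, matching y values: none (0 points).
  x = 1: rhs = 14, matching y values: none (0 points).
  x = 2: rhs = 16, matching y values: 4, 15 (2 points).
  x = 3: rhs = 11, matching y values: 7, 12 (2 points).
  x = 4: rhs = 5, matching y values: 9, 10 (2 points).
  x = 5: rhs = 4, matching y values: 2, 17 (2 points).
  x = 6: rhs = 14, matching y values: none (0 points).
  x = 7: rhs = 3, matching y values: none (0 points).
  x = 8: rhs = 15, matching y values: none (0 points).
  x = 9: rhs = 18, matching y values: none (0 points).
  x = 10: rhs = 18, matching y values: none (0 points).
  x = 11: rhs = 2, matching y values: none (0 points).
  x = 12: rhs = 14, matching y values: none (0 points).
  x = 13: rhs = 3, matching y values: none (0 points).
  x = 14: rhs = 13, matching y values: none (0 points).
  x = 15: rhs = 12, matching y values: none (0 points).
  x = 16: rhs = 6, matching y values: 5, 14 (2 points).
  x = 17: rhs = 1, matching y values: 1, 18 (2 points).
  x = 18: rhs = 3, matching y values: none (0 points).
Total affine count: 12.
Full point count |E(F_19)| = 12 + 1 = 13.
Hasse bound: |13 − (19+1)| = |-7| = 7 ≤ 2√19 ≈ 8.7178 ✓.


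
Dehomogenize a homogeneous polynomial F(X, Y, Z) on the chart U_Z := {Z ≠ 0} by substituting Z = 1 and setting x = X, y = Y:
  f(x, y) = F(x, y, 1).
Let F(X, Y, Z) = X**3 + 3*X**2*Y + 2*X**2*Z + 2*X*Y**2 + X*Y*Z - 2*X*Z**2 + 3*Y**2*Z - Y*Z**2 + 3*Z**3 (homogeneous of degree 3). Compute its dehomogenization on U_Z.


f(x, y) = x**3 + 3*x**2*y + 2*x**2 + 2*x*y**2 + x*y - 2*x + 3*y**2 - y + 3

On U_Z we set Z = 1. Each monomial c·X^i·Y^j·Z^k in F becomes c·x^i·y^j·1^k = c·x^i·y^j.
Substituting Z = 1: F(X, Y, 1) = x**3 + 3*x**2*y + 2*x**2 + 2*x*y**2 + x*y - 2*x + 3*y**2 - y + 3.
Note: deg(f) ≤ deg(F) = 3; strict inequality happens when F is divisible by Z (lost terms).


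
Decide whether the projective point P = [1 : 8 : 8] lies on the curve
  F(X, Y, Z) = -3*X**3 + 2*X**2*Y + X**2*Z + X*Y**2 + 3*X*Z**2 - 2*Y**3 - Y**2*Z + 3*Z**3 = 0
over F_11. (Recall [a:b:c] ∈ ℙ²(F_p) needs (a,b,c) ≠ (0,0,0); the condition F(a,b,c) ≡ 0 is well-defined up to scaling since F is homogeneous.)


F(1,8,8) ≡ 2 (mod 11); P is NOT on the curve.

Evaluate F(1, 8, 8) term-by-term (mod 11).
  -3*X**3 ↦ -3·1·1·1 = -3
  2*X**2*Y ↦ 2·1·8·1 = 16
  X**2*Z ↦ 1·1·1·8 = 8
  X*Y**2 ↦ 1·1·64·1 = 64
  3*X*Z**2 ↦ 3·1·1·64 = 192
  -2*Y**3 ↦ -2·1·512·1 = -1024
  -Y**2*Z ↦ -1·1·64·8 = -512
  3*Z**3 ↦ 3·1·1·512 = 1536
Sum: F(1, 8, 8) = (-3) + (16) + (8) + (64) + (192) + (-1024) + (-512) + (1536) = 277.
Reducing mod 11: 277 ≡ 2 (mod 11).
Since F(a, b, c) ≡ 2 ≠ 0 (mod 11), P does NOT lie on the curve.


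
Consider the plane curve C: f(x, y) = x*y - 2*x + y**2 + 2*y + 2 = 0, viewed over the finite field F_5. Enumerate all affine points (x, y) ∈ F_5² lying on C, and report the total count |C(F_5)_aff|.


Affine F_5-points: {(0, 1), (0, 2), (1, 0), (1, 2), (2, 2), (2, 4), (3, 2), (3, 3), (4, 2)}; count = 9.

For each of the 25 pairs (x, y) ∈ F_5², evaluate f(x, y) mod 5. Record the zeros.
  x = 0: [0↦2, 1↦0, 2↦0, 3↦2, 4↦1]  zeros at y ∈ {1, 2}
  x = 1: [0↦0, 1↦4, 2↦0, 3↦3, 4↦3]  zeros at y ∈ {0, 2}
  x = 2: [0↦3, 1↦3, 2↦0, 3↦4, 4↦0]  zeros at y ∈ {2, 4}
  x = 3: [0↦1, 1↦2, 2↦0, 3↦0, 4↦2]  zeros at y ∈ {2, 3}
  x = 4: [0↦4, 1↦1, 2↦0, 3↦1, 4↦4]  zeros at y ∈ {2}
Collecting zeros: affine points = {(0, 1), (0, 2), (1, 0), (1, 2), (2, 2), (2, 4), (3, 2), (3, 3), (4, 2)}.
Total count |C(F_5)_aff| = 9.


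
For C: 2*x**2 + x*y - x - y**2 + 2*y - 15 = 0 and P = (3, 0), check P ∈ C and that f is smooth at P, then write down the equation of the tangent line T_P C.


Tangent line at P: 11*x + 5*y - 33 = 0.

Step 1: f(3, 0) = 0, so P lies on C.
Step 2: partial derivatives
  f_x(x, y) = 4*x + y - 1, f_y(x, y) = x - 2*y + 2.
  f_x(P) = 11, f_y(P) = 5 (gradient nonzero, so P is smooth).
Step 3: tangent line at P: 11·(x − 3) + 5·(y − 0) = 0.
Expanding: 11*x + 5*y - 33 = 0.


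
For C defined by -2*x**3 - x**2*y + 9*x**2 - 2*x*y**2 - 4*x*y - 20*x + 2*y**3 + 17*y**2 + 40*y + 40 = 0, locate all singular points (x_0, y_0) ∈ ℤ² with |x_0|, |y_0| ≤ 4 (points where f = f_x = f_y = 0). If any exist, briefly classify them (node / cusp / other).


Singular points: {(2, -2)}; classification: node.

Compute partial derivatives:
  f_x = -6*x**2 - 2*x*y + 18*x - 2*y**2 - 4*y - 20.
  f_y = -x**2 - 4*x*y - 4*x + 6*y**2 + 34*y + 40.
Scan x_0 ∈ {−4, ..., 4}. For each x_0, f_y(x_0, y) is a polynomial in y; find its integer roots y ∈ {−4, ..., 4}, then test f_x and f at those candidates.
  x = -4: f_y(-4, y) = 6*y**2 + 50*y + 40; no integer root y with |y| ≤ 4.
  x = -3: f_y(-3, y) = 6*y**2 + 46*y + 43; no integer root y with |y| ≤ 4.
  x = -2: f_y(-2, y) = 6*y**2 + 42*y + 44; no integer root y with |y| ≤ 4.
  x = -1: f_y(-1, y) = 6*y**2 + 38*y + 43; no integer root y with |y| ≤ 4.
  x = 0: f_y(0, y) = 6*y**2 + 34*y + 40; vanishes at y ∈ {-4}. (0, -4): f_x = -36 ≠ 0.
  x = 1: f_y(1, y) = 6*y**2 + 30*y + 35; no integer root y with |y| ≤ 4.
  x = 2: f_y(2, y) = 6*y**2 + 26*y + 28; vanishes at y ∈ {-2}. (2, -2): f_x = 0, f = 0 — SINGULAR.
  x = 3: f_y(3, y) = 6*y**2 + 22*y + 19; no integer root y with |y| ≤ 4.
  x = 4: f_y(4, y) = 6*y**2 + 18*y + 8; no integer root y with |y| ≤ 4.
Only singular point on the grid: (2, -2).
Classify: substitute x = 2 + u, y = -2 + v and expand: f = -2*u**3 - u**2*v - u**2 - 2*u*v**2 + 2*v**3 + v**2.
No constant or linear terms (consistent with a singular point). Quadratic part: -u**2 + v**2. Cubic part: -2*u**3 - u**2*v - 2*u*v**2 + 2*v**3.
The quadratic part v**2 - u**2 = (v − u)(v + u) splits into two distinct linear factors, so there are two distinct tangent lines y − -2 = ±(x − 2) — this is a node (ordinary double point).
Classification: node.


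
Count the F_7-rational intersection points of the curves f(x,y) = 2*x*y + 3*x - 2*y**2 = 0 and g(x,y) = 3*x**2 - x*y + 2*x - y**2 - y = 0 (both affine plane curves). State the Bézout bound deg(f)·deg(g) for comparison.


Common zeros: {(0, 0), (6, 1)}; count = 2; Bézout bound = 4.

deg(f) = 2, deg(g) = 2, so Bézout bound = 4.
Scan x ∈ F_7. For each x, list the y ∈ F_7 with f(x, y) ≡ 0 and those with g(x, y) ≡ 0 (mod 7); the common zeros in that column are the intersection.
  x = 0: f ≡ 0 at y ∈ {0}; g ≡ 0 at y ∈ {0, 6}; common: {0}.
  x = 1: f ≡ 0 at y ∈ {4}; g ≡ 0 at y ∈ ∅; common: ∅.
  x = 2: f ≡ 0 at y ∈ {3, 6}; g ≡ 0 at y ∈ ∅; common: ∅.
  x = 3: f ≡ 0 at y ∈ ∅; g ≡ 0 at y ∈ {1, 2}; common: ∅.
  x = 4: f ≡ 0 at y ∈ ∅; g ≡ 0 at y ∈ {0, 2}; common: ∅.
  x = 5: f ≡ 0 at y ∈ ∅; g ≡ 0 at y ∈ ∅; common: ∅.
  x = 6: f ≡ 0 at y ∈ {1, 5}; g ≡ 0 at y ∈ {1, 6}; common: {1}.
Collecting: common zeros = {(0, 0), (6, 1)}, so the count is 2.
Comparison with the Bézout bound: 2 ≤ 4 = deg(f)·deg(g), as expected for curves with no common component (the affine F_7-count falls short of the bound because intersections may lie at infinity, over extension fields, or carry multiplicity).


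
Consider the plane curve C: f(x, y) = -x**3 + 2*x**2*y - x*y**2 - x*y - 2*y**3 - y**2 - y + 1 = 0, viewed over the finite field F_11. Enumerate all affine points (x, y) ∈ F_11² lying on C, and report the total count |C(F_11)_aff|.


Affine F_11-points: {(0, 6), (1, 0), (1, 10), (2, 6), (4, 9), (5, 1), (5, 9), (7, 3), (9, 9), (10, 6)}; count = 10.

For each of the 121 pairs (x, y) ∈ F_11², evaluate f(x, y) mod 11. Record the zeros.
  x = 0: [0↦1, 1↦8, 2↦1, 3↦1, 4↦7, 5↦7, 6↦0, 7↦7, 8↦5, 9↦4, 10↦3]  zeros at y ∈ {6}
  x = 1: [0↦0, 1↦7, 2↦9, 3↦5, 4↦5, 5↦8, 6↦2, 7↦8, 8↦3, 9↦8, 10↦0]  zeros at y ∈ {0, 10}
  x = 2: [0↦4, 1↦4, 2↦8, 3↦4, 4↦2, 5↦1, 6↦0, 7↦9, 8↦5, 9↦9, 10↦9]  zeros at y ∈ {6}
  x = 3: [0↦7, 1↦4, 2↦3, 3↦3, 4↦3, 5↦2, 6↦10, 7↦4, 8↦5, 9↦1, 10↦2]  zeros at y ∈ ∅
  x = 4: [0↦3, 1↦1, 2↦10, 3↦7, 4↦2, 5↦5, 6↦4, 7↦9, 8↦8, 9↦0, 10↦6]  zeros at y ∈ {9}
  x = 5: [0↦8, 1↦0, 2↦1, 3↦10, 4↦4, 5↦4, 6↦9, 7↦7, 8↦8, 9↦0, 10↦4]  zeros at y ∈ {1, 9}
  x = 6: [0↦5, 1↦6, 2↦3, 3↦6, 4↦3, 5↦4, 6↦8, 7↦3, 8↦10, 9↦6, 10↦1]  zeros at y ∈ ∅
  x = 7: [0↦10, 1↦2, 2↦10, 3↦0, 4↦4, 5↦10, 6↦6, 7↦2, 8↦8, 9↦1, 10↦2]  zeros at y ∈ {3}
  x = 8: [0↦6, 1↦4, 2↦5, 3↦8, 4↦1, 5↦5, 6↦8, 7↦9, 8↦7, 9↦1, 10↦1]  zeros at y ∈ ∅
  x = 9: [0↦9, 1↦6, 2↦4, 3↦2, 4↦10, 5↦5, 6↦8, 7↦7, 8↦1, 9↦0, 10↦3]  zeros at y ∈ {9}
  x = 10: [0↦2, 1↦2, 2↦1, 3↦9, 4↦3, 5↦4, 6↦0, 7↦1, 8↦6, 9↦3, 10↦2]  zeros at y ∈ {6}
Collecting zeros: affine points = {(0, 6), (1, 0), (1, 10), (2, 6), (4, 9), (5, 1), (5, 9), (7, 3), (9, 9), (10, 6)}.
Total count |C(F_11)_aff| = 10.


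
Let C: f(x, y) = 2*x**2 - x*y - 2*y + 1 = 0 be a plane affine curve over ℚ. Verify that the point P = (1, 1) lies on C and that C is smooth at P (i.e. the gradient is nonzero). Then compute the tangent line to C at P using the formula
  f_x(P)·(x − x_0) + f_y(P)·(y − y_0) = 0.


Tangent line at P: 3*x - 3*y = 0.

Step 1: f(1, 1) = 0, so P lies on C.
Step 2: partial derivatives
  f_x(x, y) = 4*x - y, f_y(x, y) = -x - 2.
  f_x(P) = 3, f_y(P) = -3 (gradient nonzero, so P is smooth).
Step 3: tangent line at P: 3·(x − 1) + -3·(y − 1) = 0.
Expanding: 3*x - 3*y = 0.


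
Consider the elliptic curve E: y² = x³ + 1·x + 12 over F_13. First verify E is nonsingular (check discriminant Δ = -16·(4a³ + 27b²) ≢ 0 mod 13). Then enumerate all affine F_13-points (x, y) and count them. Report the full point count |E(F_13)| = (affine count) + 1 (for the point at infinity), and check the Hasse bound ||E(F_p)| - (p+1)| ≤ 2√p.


Affine points = {(0, 5), (0, 8), (1, 1), (1, 12), (2, 3), (2, 10), (3, 4), (3, 9), (5, 5), (5, 8), (6, 0), (8, 5), (8, 8), (9, 3), (9, 10), (12, 6), (12, 7)}; affine count = 17; |E(F_13)| = 18.

Discriminant check: Δ ∝ 4a³ + 27b² = 4·1³ + 27·12² = 4·1 + 27·144 ≡ 5 (mod 13). Nonzero ⇒ E is nonsingular.
For each x ∈ F_13, compute rhs = x³ + 1·x + 12 mod 13, then count y ∈ F_13 with y² ≡ rhs.
  x = 0: rhs = 12, matching y values: 5, 8 (2 points).
  x = 1: rhs = 1, matching y values: 1, 12 (2 points).
  x = 2: rhs = 9, matching y values: 3, 10 (2 points).
  x = 3: rhs = 3, matching y values: 4, 9 (2 points).
  x = 4: rhs = 2, matching y values: none (0 points).
  x = 5: rhs = 12, matching y values: 5, 8 (2 points).
  x = 6: rhs = 0, matching y values: 0 (1 points).
  x = 7: rhs = 11, matching y values: none (0 points).
  x = 8: rhs = 12, matching y values: 5, 8 (2 points).
  x = 9: rhs = 9, matching y values: 3, 10 (2 points).
  x = 10: rhs = 8, matching y values: none (0 points).
  x = 11: rhs = 2, matching y values: none (0 points).
  x = 12: rhs = 10, matching y values: 6, 7 (2 points).
Total affine count: 17.
Full point count |E(F_13)| = 17 + 1 = 18.
Hasse bound: |18 − (13+1)| = |4| = 4 ≤ 2√13 ≈ 7.2111 ✓.


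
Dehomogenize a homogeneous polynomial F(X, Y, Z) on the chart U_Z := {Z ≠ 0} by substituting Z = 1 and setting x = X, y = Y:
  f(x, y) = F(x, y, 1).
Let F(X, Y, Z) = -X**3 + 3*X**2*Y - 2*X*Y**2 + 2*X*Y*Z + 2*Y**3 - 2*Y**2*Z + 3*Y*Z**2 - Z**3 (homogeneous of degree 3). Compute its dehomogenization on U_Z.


f(x, y) = -x**3 + 3*x**2*y - 2*x*y**2 + 2*x*y + 2*y**3 - 2*y**2 + 3*y - 1

On U_Z we set Z = 1. Each monomial c·X^i·Y^j·Z^k in F becomes c·x^i·y^j·1^k = c·x^i·y^j.
Substituting Z = 1: F(X, Y, 1) = -x**3 + 3*x**2*y - 2*x*y**2 + 2*x*y + 2*y**3 - 2*y**2 + 3*y - 1.
Note: deg(f) ≤ deg(F) = 3; strict inequality happens when F is divisible by Z (lost terms).


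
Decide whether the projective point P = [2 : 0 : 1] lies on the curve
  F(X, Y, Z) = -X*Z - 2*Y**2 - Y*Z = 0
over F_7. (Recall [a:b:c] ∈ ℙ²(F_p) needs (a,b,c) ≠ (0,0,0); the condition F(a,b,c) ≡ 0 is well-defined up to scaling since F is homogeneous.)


F(2,0,1) ≡ 5 (mod 7); P is NOT on the curve.

Evaluate F(2, 0, 1) term-by-term (mod 7).
  -X*Z ↦ -1·2·1·1 = -2
  -2*Y**2 ↦ -2·1·0·1 = 0
  -Y*Z ↦ -1·1·0·1 = 0
Sum: F(2, 0, 1) = (-2) + (0) + (0) = -2.
Reducing mod 7: -2 ≡ 5 (mod 7).
Since F(a, b, c) ≡ 5 ≠ 0 (mod 7), P does NOT lie on the curve.


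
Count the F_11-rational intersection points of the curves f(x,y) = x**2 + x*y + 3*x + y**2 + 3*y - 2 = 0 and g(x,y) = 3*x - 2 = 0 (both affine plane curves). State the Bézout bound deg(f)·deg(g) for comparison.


Common zeros: ∅; count = 0; Bézout bound = 2.

deg(f) = 2, deg(g) = 1, so Bézout bound = 2.
Scan x ∈ F_11. For each x, list the y ∈ F_11 with f(x, y) ≡ 0 and those with g(x, y) ≡ 0 (mod 11); the common zeros in that column are the intersection.
  x = 0: f ≡ 0 at y ∈ ∅; g ≡ 0 at y ∈ ∅; common: ∅.
  x = 1: f ≡ 0 at y ∈ ∅; g ≡ 0 at y ∈ ∅; common: ∅.
  x = 2: f ≡ 0 at y ∈ {2, 4}; g ≡ 0 at y ∈ ∅; common: ∅.
  x = 3: f ≡ 0 at y ∈ {6, 10}; g ≡ 0 at y ∈ ∅; common: ∅.
  x = 4: f ≡ 0 at y ∈ {2}; g ≡ 0 at y ∈ ∅; common: ∅.
  x = 5: f ≡ 0 at y ∈ {7}; g ≡ 0 at y ∈ ∅; common: ∅.
  x = 6: f ≡ 0 at y ∈ {3, 10}; g ≡ 0 at y ∈ ∅; common: ∅.
  x = 7: f ≡ 0 at y ∈ {5, 7}; g ≡ 0 at y ∈ ∅; common: ∅.
  x = 8: f ≡ 0 at y ∈ ∅; g ≡ 0 at y ∈ {0, 1, 2, 3, 4, 5, 6, 7, 8, 9, 10}; common: ∅.
  x = 9: f ≡ 0 at y ∈ ∅; g ≡ 0 at y ∈ ∅; common: ∅.
  x = 10: f ≡ 0 at y ∈ {3, 6}; g ≡ 0 at y ∈ ∅; common: ∅.
Collecting: common zeros = ∅, so the count is 0.
Comparison with the Bézout bound: 0 ≤ 2 = deg(f)·deg(g), as expected for curves with no common component (the affine F_11-count falls short of the bound because intersections may lie at infinity, over extension fields, or carry multiplicity).
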